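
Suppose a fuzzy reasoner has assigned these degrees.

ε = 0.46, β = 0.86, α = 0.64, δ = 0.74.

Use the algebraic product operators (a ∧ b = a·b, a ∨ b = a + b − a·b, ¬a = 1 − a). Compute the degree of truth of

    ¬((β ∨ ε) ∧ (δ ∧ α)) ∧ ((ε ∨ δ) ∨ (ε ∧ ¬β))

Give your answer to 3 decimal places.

β ∨ ε = a + b − a·b on (0.8600, 0.4600) = 0.9244
δ ∧ α = a·b on (0.7400, 0.6400) = 0.4736
(β ∨ ε) ∧ (δ ∧ α) = a·b on (0.9244, 0.4736) = 0.4378
¬((β ∨ ε) ∧ (δ ∧ α)) = 1 − 0.4378 = 0.5622
ε ∨ δ = a + b − a·b on (0.4600, 0.7400) = 0.8596
¬β = 1 − 0.8600 = 0.1400
ε ∧ ¬β = a·b on (0.4600, 0.1400) = 0.0644
(ε ∨ δ) ∨ (ε ∧ ¬β) = a + b − a·b on (0.8596, 0.0644) = 0.8686
¬((β ∨ ε) ∧ (δ ∧ α)) ∧ ((ε ∨ δ) ∨ (ε ∧ ¬β)) = a·b on (0.5622, 0.8686) = 0.4884

0.488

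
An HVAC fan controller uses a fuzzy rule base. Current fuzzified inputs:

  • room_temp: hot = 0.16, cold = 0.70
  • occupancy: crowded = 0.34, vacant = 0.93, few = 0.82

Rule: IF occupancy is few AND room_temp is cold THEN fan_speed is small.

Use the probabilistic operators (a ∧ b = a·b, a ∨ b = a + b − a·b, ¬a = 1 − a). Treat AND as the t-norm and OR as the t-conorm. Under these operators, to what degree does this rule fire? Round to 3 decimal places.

0.574

firing strength: few=0.82, cold=0.70; AND[a·b] → w = 0.5740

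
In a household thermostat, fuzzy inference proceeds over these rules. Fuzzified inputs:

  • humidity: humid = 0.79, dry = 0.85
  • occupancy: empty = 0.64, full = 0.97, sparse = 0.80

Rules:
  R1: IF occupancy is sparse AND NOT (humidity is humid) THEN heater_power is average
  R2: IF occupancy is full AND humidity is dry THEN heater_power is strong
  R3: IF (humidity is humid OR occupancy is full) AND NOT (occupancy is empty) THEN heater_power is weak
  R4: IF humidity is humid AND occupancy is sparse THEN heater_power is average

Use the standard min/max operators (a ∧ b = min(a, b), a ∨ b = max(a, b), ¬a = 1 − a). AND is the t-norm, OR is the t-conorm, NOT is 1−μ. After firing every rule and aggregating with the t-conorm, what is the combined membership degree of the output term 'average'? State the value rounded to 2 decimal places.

0.79

R1: sparse=0.80, ¬humid=1−0.79=0.21; AND[min(a, b)] → w = 0.21
R2: full=0.97, dry=0.85; AND[min(a, b)] → w = 0.85
R3: (humid=0.79 OR full=0.97) = 0.97; AND[min(a, b)] with ¬empty=1−0.64=0.36 → w = 0.36
R4: humid=0.79, sparse=0.80; AND[min(a, b)] → w = 0.79
Rules with consequent 'average': {R1, R4} → strengths 0.21, 0.79
Aggregate via t-conorm [max(a, b)]: 0.79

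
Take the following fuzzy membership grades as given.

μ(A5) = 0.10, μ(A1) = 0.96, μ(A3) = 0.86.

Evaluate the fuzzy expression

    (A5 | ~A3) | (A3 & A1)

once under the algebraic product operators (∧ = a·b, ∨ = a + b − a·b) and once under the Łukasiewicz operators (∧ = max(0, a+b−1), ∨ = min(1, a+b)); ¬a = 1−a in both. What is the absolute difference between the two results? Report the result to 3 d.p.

0.135

Under algebraic product:
  ~A3 = 1 − 0.8600 = 0.1400
  A5 | ~A3 = a + b − a·b on (0.1000, 0.1400) = 0.2260
  A3 & A1 = a·b on (0.8600, 0.9600) = 0.8256
  (A5 | ~A3) | (A3 & A1) = a + b − a·b on (0.2260, 0.8256) = 0.8650
  → value = 0.8650
Under Łukasiewicz:
  ~A3 = 1 − 0.86 = 0.14
  A5 | ~A3 = min(1, a+b) on (0.10, 0.14) = 0.24
  A3 & A1 = max(0, a+b−1) on (0.86, 0.96) = 0.82
  (A5 | ~A3) | (A3 & A1) = min(1, a+b) on (0.24, 0.82) = 1.00
  → value = 1.0000
|0.8650 − 1.0000| = 0.135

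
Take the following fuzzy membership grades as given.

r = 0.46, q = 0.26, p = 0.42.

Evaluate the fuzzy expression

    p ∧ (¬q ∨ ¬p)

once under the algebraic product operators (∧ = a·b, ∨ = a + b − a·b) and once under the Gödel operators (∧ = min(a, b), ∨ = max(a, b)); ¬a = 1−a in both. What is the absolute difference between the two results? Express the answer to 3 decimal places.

0.046

Under algebraic product:
  ¬q = 1 − 0.2600 = 0.7400
  ¬p = 1 − 0.4200 = 0.5800
  ¬q ∨ ¬p = a + b − a·b on (0.7400, 0.5800) = 0.8908
  p ∧ (¬q ∨ ¬p) = a·b on (0.4200, 0.8908) = 0.3741
  → value = 0.3741
Under Gödel:
  ¬q = 1 − 0.26 = 0.74
  ¬p = 1 − 0.42 = 0.58
  ¬q ∨ ¬p = max(a, b) on (0.74, 0.58) = 0.74
  p ∧ (¬q ∨ ¬p) = min(a, b) on (0.42, 0.74) = 0.42
  → value = 0.4200
|0.3741 − 0.4200| = 0.046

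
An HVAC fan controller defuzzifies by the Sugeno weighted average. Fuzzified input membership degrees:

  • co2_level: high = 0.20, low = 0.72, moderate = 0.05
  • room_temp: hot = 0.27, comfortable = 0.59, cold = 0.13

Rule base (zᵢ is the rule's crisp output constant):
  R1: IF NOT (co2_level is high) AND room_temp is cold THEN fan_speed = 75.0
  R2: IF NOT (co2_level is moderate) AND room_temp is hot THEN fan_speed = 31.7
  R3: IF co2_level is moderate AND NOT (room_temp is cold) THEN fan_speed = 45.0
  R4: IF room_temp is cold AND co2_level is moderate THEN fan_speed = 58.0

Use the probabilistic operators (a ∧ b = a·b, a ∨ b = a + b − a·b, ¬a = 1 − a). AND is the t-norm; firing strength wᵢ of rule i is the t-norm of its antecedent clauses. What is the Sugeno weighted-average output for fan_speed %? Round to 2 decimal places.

44.50

R1 (z=75.0): ¬high=1−0.20=0.80, cold=0.13; AND[a·b] → w = 0.1040
R2 (z=31.7): ¬moderate=1−0.05=0.95, hot=0.27; AND[a·b] → w = 0.2565
R3 (z=45.0): moderate=0.05, ¬cold=1−0.13=0.87; AND[a·b] → w = 0.0435
R4 (z=58.0): cold=0.13, moderate=0.05; AND[a·b] → w = 0.0065
Weighted average = (0.1040·75.0 + 0.2565·31.7 + 0.0435·45.0 + 0.0065·58.0) / (0.1040 + 0.2565 + 0.0435 + 0.0065)
  = 18.2656 / 0.4105 = 44.50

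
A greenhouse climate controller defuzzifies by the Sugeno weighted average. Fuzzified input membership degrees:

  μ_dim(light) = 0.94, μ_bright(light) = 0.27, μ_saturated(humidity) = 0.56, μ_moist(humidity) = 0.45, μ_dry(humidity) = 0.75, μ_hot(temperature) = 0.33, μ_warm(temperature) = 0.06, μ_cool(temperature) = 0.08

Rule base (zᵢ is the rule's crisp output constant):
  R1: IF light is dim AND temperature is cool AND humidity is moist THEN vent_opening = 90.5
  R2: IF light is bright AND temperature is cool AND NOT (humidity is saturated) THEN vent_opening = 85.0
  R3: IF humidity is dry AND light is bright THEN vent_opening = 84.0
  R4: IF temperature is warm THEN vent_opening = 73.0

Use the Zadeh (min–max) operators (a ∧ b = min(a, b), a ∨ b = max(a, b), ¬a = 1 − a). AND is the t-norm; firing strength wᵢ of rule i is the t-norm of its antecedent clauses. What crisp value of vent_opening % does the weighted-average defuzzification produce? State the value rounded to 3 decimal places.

83.878

R1 (z=90.5): dim=0.94, cool=0.08, moist=0.45; AND[min(a, b)] → w = 0.08
R2 (z=85.0): bright=0.27, cool=0.08, ¬saturated=1−0.56=0.44; AND[min(a, b)] → w = 0.08
R3 (z=84.0): dry=0.75, bright=0.27; AND[min(a, b)] → w = 0.27
R4 (z=73.0): warm=0.06 → w = 0.06
Weighted average = (0.08·90.5 + 0.08·85.0 + 0.27·84.0 + 0.06·73.0) / (0.08 + 0.08 + 0.27 + 0.06)
  = 41.1000 / 0.4900 = 83.878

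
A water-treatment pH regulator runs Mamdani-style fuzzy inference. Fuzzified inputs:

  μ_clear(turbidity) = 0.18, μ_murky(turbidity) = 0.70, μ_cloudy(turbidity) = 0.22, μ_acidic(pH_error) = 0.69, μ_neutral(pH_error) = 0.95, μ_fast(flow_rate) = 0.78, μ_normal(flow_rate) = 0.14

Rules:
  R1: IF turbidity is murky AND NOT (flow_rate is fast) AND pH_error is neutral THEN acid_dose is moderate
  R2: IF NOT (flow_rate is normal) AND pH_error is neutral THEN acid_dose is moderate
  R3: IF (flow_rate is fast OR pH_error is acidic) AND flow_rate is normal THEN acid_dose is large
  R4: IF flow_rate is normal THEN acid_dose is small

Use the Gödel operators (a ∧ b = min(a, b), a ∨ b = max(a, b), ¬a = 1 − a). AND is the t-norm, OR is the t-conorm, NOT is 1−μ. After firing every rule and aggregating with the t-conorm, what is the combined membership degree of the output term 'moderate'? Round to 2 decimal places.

0.86

R1: murky=0.70, ¬fast=1−0.78=0.22, neutral=0.95; AND[min(a, b)] → w = 0.22
R2: ¬normal=1−0.14=0.86, neutral=0.95; AND[min(a, b)] → w = 0.86
R3: (fast=0.78 OR acidic=0.69) = 0.78; AND[min(a, b)] with normal=0.14 → w = 0.14
R4: normal=0.14 → w = 0.14
Rules with consequent 'moderate': {R1, R2} → strengths 0.22, 0.86
Aggregate via t-conorm [max(a, b)]: 0.86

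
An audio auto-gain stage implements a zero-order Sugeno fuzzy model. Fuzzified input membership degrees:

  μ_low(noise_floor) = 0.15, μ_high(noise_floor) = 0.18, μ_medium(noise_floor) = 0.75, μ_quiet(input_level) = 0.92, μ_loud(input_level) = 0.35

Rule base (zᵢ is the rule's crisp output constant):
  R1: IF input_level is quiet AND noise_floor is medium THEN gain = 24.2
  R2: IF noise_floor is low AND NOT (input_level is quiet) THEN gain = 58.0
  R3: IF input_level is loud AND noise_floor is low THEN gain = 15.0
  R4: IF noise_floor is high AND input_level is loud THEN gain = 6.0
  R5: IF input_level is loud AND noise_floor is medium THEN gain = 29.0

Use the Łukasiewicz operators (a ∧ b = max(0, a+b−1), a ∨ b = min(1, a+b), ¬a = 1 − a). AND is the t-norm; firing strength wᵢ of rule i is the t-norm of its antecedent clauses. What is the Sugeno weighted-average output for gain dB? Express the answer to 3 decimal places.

24.823

R1 (z=24.2): quiet=0.92, medium=0.75; AND[max(0, a+b−1)] → w = 0.67
R2 (z=58.0): low=0.15, ¬quiet=1−0.92=0.08; AND[max(0, a+b−1)] → w = 0.00
R3 (z=15.0): loud=0.35, low=0.15; AND[max(0, a+b−1)] → w = 0.00
R4 (z=6.0): high=0.18, loud=0.35; AND[max(0, a+b−1)] → w = 0.00
R5 (z=29.0): loud=0.35, medium=0.75; AND[max(0, a+b−1)] → w = 0.10
Weighted average = (0.67·24.2 + 0.00·58.0 + 0.00·15.0 + 0.00·6.0 + 0.10·29.0) / (0.67 + 0.00 + 0.00 + 0.00 + 0.10)
  = 19.1140 / 0.7700 = 24.823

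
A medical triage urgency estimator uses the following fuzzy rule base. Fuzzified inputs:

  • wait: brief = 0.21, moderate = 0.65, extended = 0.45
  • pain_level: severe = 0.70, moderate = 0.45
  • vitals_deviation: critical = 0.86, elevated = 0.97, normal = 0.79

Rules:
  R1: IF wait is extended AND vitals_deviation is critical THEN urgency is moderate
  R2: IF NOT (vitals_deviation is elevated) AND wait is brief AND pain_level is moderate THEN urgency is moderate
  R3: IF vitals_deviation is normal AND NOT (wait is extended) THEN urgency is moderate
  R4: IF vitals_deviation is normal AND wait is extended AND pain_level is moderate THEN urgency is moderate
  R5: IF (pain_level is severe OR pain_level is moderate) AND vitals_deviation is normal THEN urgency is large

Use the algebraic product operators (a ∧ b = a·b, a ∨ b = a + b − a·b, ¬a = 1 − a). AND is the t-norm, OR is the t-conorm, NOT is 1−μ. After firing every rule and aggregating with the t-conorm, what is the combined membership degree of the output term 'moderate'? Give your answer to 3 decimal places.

R1: extended=0.45, critical=0.86; AND[a·b] → w = 0.3870
R2: ¬elevated=1−0.97=0.03, brief=0.21, moderate=0.45; AND[a·b] → w = 0.0028
R3: normal=0.79, ¬extended=1−0.45=0.55; AND[a·b] → w = 0.4345
R4: normal=0.79, extended=0.45, moderate=0.45; AND[a·b] → w = 0.1600
R5: (severe=0.70 OR moderate=0.45) = 0.8350; AND[a·b] with normal=0.79 → w = 0.6596
Rules with consequent 'moderate': {R1, R2, R3, R4} → strengths 0.3870, 0.0028, 0.4345, 0.1600
Aggregate via t-conorm [a + b − a·b]: 0.7096

0.710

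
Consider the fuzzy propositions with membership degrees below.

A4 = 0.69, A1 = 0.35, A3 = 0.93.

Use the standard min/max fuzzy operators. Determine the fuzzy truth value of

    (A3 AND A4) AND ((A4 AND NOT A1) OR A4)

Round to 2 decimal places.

A3 AND A4 = min(a, b) on (0.93, 0.69) = 0.69
NOT A1 = 1 − 0.35 = 0.65
A4 AND NOT A1 = min(a, b) on (0.69, 0.65) = 0.65
(A4 AND NOT A1) OR A4 = max(a, b) on (0.65, 0.69) = 0.69
(A3 AND A4) AND ((A4 AND NOT A1) OR A4) = min(a, b) on (0.69, 0.69) = 0.69

0.69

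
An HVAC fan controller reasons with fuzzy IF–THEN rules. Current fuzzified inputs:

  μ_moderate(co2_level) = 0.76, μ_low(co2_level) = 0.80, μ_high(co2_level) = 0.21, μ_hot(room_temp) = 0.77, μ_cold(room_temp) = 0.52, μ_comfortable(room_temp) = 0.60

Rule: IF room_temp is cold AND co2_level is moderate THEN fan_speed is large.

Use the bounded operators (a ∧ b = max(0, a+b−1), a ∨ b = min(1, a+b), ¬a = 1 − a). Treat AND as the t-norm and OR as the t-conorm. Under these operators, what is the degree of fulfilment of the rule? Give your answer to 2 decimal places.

0.28

firing strength: cold=0.52, moderate=0.76; AND[max(0, a+b−1)] → w = 0.28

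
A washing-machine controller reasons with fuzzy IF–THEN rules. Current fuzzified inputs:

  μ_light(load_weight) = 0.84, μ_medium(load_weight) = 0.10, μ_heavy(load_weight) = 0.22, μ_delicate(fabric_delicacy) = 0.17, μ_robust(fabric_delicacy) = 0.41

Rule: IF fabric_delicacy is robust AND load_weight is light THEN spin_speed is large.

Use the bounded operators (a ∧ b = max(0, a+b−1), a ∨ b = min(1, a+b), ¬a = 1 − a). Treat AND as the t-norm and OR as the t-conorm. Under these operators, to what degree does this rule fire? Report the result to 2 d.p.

firing strength: robust=0.41, light=0.84; AND[max(0, a+b−1)] → w = 0.25

0.25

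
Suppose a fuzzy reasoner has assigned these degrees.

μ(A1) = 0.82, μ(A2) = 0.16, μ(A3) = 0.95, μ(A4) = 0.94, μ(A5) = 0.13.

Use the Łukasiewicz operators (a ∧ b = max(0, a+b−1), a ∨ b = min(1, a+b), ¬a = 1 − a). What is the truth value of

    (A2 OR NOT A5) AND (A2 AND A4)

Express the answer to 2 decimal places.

NOT A5 = 1 − 0.13 = 0.87
A2 OR NOT A5 = min(1, a+b) on (0.16, 0.87) = 1.00
A2 AND A4 = max(0, a+b−1) on (0.16, 0.94) = 0.10
(A2 OR NOT A5) AND (A2 AND A4) = max(0, a+b−1) on (1.00, 0.10) = 0.10

0.10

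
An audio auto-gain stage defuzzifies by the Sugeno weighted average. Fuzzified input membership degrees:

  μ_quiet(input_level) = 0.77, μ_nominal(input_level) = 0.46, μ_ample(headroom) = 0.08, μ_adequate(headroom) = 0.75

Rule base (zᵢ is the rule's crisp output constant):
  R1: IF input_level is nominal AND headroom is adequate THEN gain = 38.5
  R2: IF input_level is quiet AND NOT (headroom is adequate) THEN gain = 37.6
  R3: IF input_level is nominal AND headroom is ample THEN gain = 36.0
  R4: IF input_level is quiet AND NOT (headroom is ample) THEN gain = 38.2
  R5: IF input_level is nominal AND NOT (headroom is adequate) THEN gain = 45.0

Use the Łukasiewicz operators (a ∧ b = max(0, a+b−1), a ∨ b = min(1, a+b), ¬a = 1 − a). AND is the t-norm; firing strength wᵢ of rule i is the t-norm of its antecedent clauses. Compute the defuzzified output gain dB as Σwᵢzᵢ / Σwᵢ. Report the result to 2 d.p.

38.26

R1 (z=38.5): nominal=0.46, adequate=0.75; AND[max(0, a+b−1)] → w = 0.21
R2 (z=37.6): quiet=0.77, ¬adequate=1−0.75=0.25; AND[max(0, a+b−1)] → w = 0.02
R3 (z=36.0): nominal=0.46, ample=0.08; AND[max(0, a+b−1)] → w = 0.00
R4 (z=38.2): quiet=0.77, ¬ample=1−0.08=0.92; AND[max(0, a+b−1)] → w = 0.69
R5 (z=45.0): nominal=0.46, ¬adequate=1−0.75=0.25; AND[max(0, a+b−1)] → w = 0.00
Weighted average = (0.21·38.5 + 0.02·37.6 + 0.00·36.0 + 0.69·38.2 + 0.00·45.0) / (0.21 + 0.02 + 0.00 + 0.69 + 0.00)
  = 35.1950 / 0.9200 = 38.26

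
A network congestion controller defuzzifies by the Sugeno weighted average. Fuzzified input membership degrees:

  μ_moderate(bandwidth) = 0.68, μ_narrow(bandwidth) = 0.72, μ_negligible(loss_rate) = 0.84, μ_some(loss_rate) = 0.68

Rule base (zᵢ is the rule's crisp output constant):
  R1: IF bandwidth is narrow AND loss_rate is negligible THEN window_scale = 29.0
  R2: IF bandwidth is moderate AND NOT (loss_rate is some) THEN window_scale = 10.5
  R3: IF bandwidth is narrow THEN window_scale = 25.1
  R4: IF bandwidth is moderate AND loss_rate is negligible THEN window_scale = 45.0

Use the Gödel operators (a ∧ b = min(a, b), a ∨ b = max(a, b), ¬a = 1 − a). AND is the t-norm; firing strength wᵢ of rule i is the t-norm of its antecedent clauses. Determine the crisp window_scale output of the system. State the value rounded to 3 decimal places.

29.882

R1 (z=29.0): narrow=0.72, negligible=0.84; AND[min(a, b)] → w = 0.72
R2 (z=10.5): moderate=0.68, ¬some=1−0.68=0.32; AND[min(a, b)] → w = 0.32
R3 (z=25.1): narrow=0.72 → w = 0.72
R4 (z=45.0): moderate=0.68, negligible=0.84; AND[min(a, b)] → w = 0.68
Weighted average = (0.72·29.0 + 0.32·10.5 + 0.72·25.1 + 0.68·45.0) / (0.72 + 0.32 + 0.72 + 0.68)
  = 72.9120 / 2.4400 = 29.882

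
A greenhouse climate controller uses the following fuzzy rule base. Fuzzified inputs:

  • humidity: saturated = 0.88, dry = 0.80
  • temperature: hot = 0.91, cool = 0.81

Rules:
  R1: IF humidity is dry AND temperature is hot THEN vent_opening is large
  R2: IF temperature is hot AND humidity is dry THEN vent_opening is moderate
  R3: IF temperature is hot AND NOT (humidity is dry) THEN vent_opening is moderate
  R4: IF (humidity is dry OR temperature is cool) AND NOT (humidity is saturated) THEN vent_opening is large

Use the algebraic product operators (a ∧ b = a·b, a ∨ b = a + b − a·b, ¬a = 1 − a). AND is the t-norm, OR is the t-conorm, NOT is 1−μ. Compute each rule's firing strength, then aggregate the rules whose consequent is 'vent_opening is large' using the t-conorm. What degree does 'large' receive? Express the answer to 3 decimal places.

R1: dry=0.80, hot=0.91; AND[a·b] → w = 0.7280
R2: hot=0.91, dry=0.80; AND[a·b] → w = 0.7280
R3: hot=0.91, ¬dry=1−0.80=0.20; AND[a·b] → w = 0.1820
R4: (dry=0.80 OR cool=0.81) = 0.9620; AND[a·b] with ¬saturated=1−0.88=0.12 → w = 0.1154
Rules with consequent 'large': {R1, R4} → strengths 0.7280, 0.1154
Aggregate via t-conorm [a + b − a·b]: 0.7594

0.759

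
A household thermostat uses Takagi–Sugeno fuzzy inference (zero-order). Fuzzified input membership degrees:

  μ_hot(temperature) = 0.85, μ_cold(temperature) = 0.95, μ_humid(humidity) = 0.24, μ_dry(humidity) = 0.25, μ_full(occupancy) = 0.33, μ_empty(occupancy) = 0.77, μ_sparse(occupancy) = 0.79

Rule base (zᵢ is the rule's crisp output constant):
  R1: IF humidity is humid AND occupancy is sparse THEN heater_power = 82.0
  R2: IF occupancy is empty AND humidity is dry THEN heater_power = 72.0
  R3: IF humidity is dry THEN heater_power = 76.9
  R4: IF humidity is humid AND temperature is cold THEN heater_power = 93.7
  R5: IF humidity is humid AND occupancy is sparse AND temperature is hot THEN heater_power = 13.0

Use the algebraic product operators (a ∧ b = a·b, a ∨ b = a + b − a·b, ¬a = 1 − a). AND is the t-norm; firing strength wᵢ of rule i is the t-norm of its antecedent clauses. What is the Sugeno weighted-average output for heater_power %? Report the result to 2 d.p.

70.59

R1 (z=82.0): humid=0.24, sparse=0.79; AND[a·b] → w = 0.1896
R2 (z=72.0): empty=0.77, dry=0.25; AND[a·b] → w = 0.1925
R3 (z=76.9): dry=0.25 → w = 0.2500
R4 (z=93.7): humid=0.24, cold=0.95; AND[a·b] → w = 0.2280
R5 (z=13.0): humid=0.24, sparse=0.79, hot=0.85; AND[a·b] → w = 0.1612
Weighted average = (0.1896·82.0 + 0.1925·72.0 + 0.2500·76.9 + 0.2280·93.7 + 0.1612·13.0) / (0.1896 + 0.1925 + 0.2500 + 0.2280 + 0.1612)
  = 72.0909 / 1.0213 = 70.59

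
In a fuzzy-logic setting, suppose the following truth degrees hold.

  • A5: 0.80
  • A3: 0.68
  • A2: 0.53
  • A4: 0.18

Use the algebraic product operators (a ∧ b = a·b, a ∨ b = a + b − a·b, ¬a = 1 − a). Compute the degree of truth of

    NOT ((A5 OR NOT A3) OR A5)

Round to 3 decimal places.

NOT A3 = 1 − 0.6800 = 0.3200
A5 OR NOT A3 = a + b − a·b on (0.8000, 0.3200) = 0.8640
(A5 OR NOT A3) OR A5 = a + b − a·b on (0.8640, 0.8000) = 0.9728
NOT ((A5 OR NOT A3) OR A5) = 1 − 0.9728 = 0.0272

0.027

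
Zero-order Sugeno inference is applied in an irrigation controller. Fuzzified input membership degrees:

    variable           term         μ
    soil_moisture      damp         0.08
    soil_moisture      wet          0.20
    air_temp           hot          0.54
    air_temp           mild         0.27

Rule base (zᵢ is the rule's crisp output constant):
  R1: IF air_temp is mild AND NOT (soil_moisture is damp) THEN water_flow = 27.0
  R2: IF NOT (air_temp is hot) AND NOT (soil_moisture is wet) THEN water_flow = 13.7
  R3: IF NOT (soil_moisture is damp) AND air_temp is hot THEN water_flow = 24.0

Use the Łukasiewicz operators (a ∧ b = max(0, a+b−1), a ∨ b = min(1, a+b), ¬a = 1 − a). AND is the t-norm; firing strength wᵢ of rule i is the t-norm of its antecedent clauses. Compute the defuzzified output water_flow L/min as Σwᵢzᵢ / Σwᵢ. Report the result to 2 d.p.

21.68

R1 (z=27.0): mild=0.27, ¬damp=1−0.08=0.92; AND[max(0, a+b−1)] → w = 0.19
R2 (z=13.7): ¬hot=1−0.54=0.46, ¬wet=1−0.20=0.80; AND[max(0, a+b−1)] → w = 0.26
R3 (z=24.0): ¬damp=1−0.08=0.92, hot=0.54; AND[max(0, a+b−1)] → w = 0.46
Weighted average = (0.19·27.0 + 0.26·13.7 + 0.46·24.0) / (0.19 + 0.26 + 0.46)
  = 19.7320 / 0.9100 = 21.68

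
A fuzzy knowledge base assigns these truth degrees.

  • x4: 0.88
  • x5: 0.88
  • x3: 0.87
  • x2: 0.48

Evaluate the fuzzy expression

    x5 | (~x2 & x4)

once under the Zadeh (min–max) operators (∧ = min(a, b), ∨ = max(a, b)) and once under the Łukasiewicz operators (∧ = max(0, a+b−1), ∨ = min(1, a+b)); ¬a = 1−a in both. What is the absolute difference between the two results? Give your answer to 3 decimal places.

0.120

Under Zadeh (min–max):
  ~x2 = 1 − 0.48 = 0.52
  ~x2 & x4 = min(a, b) on (0.52, 0.88) = 0.52
  x5 | (~x2 & x4) = max(a, b) on (0.88, 0.52) = 0.88
  → value = 0.8800
Under Łukasiewicz:
  ~x2 = 1 − 0.48 = 0.52
  ~x2 & x4 = max(0, a+b−1) on (0.52, 0.88) = 0.40
  x5 | (~x2 & x4) = min(1, a+b) on (0.88, 0.40) = 1.00
  → value = 1.0000
|0.8800 − 1.0000| = 0.120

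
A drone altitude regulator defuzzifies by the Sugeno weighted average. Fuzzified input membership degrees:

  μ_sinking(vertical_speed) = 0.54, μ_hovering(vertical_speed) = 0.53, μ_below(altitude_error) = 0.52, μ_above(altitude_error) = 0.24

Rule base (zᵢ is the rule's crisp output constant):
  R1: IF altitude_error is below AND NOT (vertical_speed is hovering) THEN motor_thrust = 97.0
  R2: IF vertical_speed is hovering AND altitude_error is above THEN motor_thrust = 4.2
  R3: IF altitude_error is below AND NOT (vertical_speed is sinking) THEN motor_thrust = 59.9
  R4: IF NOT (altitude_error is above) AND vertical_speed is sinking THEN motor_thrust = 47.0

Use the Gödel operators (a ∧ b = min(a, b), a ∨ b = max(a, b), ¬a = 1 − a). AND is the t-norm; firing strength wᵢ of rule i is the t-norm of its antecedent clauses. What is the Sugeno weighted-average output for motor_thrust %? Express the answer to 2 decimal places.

58.21

R1 (z=97.0): below=0.52, ¬hovering=1−0.53=0.47; AND[min(a, b)] → w = 0.47
R2 (z=4.2): hovering=0.53, above=0.24; AND[min(a, b)] → w = 0.24
R3 (z=59.9): below=0.52, ¬sinking=1−0.54=0.46; AND[min(a, b)] → w = 0.46
R4 (z=47.0): ¬above=1−0.24=0.76, sinking=0.54; AND[min(a, b)] → w = 0.54
Weighted average = (0.47·97.0 + 0.24·4.2 + 0.46·59.9 + 0.54·47.0) / (0.47 + 0.24 + 0.46 + 0.54)
  = 99.5320 / 1.7100 = 58.21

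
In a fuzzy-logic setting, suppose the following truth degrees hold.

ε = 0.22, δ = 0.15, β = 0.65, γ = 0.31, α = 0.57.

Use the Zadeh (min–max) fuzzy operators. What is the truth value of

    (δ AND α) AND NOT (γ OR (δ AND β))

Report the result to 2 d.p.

δ AND α = min(a, b) on (0.15, 0.57) = 0.15
δ AND β = min(a, b) on (0.15, 0.65) = 0.15
γ OR (δ AND β) = max(a, b) on (0.31, 0.15) = 0.31
NOT (γ OR (δ AND β)) = 1 − 0.31 = 0.69
(δ AND α) AND NOT (γ OR (δ AND β)) = min(a, b) on (0.15, 0.69) = 0.15

0.15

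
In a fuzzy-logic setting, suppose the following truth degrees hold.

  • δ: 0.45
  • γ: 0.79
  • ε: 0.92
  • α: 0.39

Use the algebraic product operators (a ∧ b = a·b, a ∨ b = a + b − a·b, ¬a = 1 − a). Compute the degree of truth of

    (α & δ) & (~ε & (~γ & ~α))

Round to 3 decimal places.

α & δ = a·b on (0.3900, 0.4500) = 0.1755
~ε = 1 − 0.9200 = 0.0800
~γ = 1 − 0.7900 = 0.2100
~α = 1 − 0.3900 = 0.6100
~γ & ~α = a·b on (0.2100, 0.6100) = 0.1281
~ε & (~γ & ~α) = a·b on (0.0800, 0.1281) = 0.0102
(α & δ) & (~ε & (~γ & ~α)) = a·b on (0.1755, 0.0102) = 0.0018

0.002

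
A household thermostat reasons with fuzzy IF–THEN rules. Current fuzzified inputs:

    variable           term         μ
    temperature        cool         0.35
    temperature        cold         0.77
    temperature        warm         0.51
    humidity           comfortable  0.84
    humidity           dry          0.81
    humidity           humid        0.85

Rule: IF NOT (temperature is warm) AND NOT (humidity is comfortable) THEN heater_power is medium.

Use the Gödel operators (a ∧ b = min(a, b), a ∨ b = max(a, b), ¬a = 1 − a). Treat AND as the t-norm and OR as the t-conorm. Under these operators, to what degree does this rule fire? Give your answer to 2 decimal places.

firing strength: ¬warm=1−0.51=0.49, ¬comfortable=1−0.84=0.16; AND[min(a, b)] → w = 0.16

0.16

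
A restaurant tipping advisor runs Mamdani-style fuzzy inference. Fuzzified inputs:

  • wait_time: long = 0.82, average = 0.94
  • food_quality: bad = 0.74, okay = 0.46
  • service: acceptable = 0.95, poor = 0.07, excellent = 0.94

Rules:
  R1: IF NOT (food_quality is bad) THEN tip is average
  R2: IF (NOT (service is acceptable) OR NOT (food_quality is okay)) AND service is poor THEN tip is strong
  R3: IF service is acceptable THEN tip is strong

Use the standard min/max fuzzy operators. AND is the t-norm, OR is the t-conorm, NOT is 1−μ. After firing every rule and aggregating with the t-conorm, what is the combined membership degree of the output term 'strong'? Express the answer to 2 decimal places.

R1: ¬bad=1−0.74=0.26 → w = 0.26
R2: (¬acceptable=1−0.95=0.05 OR ¬okay=1−0.46=0.54) = 0.54; AND[min(a, b)] with poor=0.07 → w = 0.07
R3: acceptable=0.95 → w = 0.95
Rules with consequent 'strong': {R2, R3} → strengths 0.07, 0.95
Aggregate via t-conorm [max(a, b)]: 0.95

0.95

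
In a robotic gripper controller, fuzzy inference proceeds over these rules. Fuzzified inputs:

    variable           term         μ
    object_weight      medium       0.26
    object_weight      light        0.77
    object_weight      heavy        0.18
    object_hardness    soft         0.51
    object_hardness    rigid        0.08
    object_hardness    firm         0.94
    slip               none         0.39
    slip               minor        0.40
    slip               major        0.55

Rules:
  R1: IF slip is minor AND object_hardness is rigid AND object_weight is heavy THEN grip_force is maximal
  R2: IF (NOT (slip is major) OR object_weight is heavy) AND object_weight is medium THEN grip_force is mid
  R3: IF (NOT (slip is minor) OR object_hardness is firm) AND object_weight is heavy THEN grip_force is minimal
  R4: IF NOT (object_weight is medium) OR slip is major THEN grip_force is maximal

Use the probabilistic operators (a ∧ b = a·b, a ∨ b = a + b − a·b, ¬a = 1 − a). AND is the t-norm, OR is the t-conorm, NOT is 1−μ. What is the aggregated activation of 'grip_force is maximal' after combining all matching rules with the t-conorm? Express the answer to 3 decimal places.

R1: minor=0.40, rigid=0.08, heavy=0.18; AND[a·b] → w = 0.0058
R2: (¬major=1−0.55=0.45 OR heavy=0.18) = 0.5490; AND[a·b] with medium=0.26 → w = 0.1427
R3: (¬minor=1−0.40=0.60 OR firm=0.94) = 0.9760; AND[a·b] with heavy=0.18 → w = 0.1757
R4: ¬medium=1−0.26=0.74, major=0.55; OR[a + b − a·b] → w = 0.8830
Rules with consequent 'maximal': {R1, R4} → strengths 0.0058, 0.8830
Aggregate via t-conorm [a + b − a·b]: 0.8837

0.884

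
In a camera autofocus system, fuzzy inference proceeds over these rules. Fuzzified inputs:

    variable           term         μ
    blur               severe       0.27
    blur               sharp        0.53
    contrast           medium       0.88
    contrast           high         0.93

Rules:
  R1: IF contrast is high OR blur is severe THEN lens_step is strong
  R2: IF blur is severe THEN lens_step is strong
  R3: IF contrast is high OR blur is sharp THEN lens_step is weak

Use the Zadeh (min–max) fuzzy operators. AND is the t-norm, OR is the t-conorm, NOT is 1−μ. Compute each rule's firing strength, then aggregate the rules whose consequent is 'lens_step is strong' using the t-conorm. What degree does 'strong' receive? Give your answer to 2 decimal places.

0.93

R1: high=0.93, severe=0.27; OR[max(a, b)] → w = 0.93
R2: severe=0.27 → w = 0.27
R3: high=0.93, sharp=0.53; OR[max(a, b)] → w = 0.93
Rules with consequent 'strong': {R1, R2} → strengths 0.93, 0.27
Aggregate via t-conorm [max(a, b)]: 0.93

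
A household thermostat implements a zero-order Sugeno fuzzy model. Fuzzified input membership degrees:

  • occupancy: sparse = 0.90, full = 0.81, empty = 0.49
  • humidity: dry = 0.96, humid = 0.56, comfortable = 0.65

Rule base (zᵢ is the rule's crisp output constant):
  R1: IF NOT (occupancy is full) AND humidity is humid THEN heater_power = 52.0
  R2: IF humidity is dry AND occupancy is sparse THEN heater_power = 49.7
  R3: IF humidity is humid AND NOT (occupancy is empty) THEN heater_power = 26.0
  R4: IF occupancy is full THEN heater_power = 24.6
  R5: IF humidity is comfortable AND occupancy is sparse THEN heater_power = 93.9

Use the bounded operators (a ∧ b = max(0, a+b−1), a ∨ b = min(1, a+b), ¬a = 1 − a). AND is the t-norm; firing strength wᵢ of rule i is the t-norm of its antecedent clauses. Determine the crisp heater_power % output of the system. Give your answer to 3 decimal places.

50.713

R1 (z=52.0): ¬full=1−0.81=0.19, humid=0.56; AND[max(0, a+b−1)] → w = 0.00
R2 (z=49.7): dry=0.96, sparse=0.90; AND[max(0, a+b−1)] → w = 0.86
R3 (z=26.0): humid=0.56, ¬empty=1−0.49=0.51; AND[max(0, a+b−1)] → w = 0.07
R4 (z=24.6): full=0.81 → w = 0.81
R5 (z=93.9): comfortable=0.65, sparse=0.90; AND[max(0, a+b−1)] → w = 0.55
Weighted average = (0.00·52.0 + 0.86·49.7 + 0.07·26.0 + 0.81·24.6 + 0.55·93.9) / (0.00 + 0.86 + 0.07 + 0.81 + 0.55)
  = 116.1330 / 2.2900 = 50.713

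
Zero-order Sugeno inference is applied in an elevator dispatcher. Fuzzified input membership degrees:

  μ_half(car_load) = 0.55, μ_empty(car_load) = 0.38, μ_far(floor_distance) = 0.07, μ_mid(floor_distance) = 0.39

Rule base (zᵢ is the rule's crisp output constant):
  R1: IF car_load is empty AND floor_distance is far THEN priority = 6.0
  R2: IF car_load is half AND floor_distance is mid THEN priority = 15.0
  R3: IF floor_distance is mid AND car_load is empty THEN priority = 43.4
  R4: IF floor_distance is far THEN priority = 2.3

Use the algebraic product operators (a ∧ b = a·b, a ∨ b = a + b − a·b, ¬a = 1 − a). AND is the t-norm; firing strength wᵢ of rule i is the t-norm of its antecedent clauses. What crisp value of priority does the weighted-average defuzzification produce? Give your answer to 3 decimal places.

21.707

R1 (z=6.0): empty=0.38, far=0.07; AND[a·b] → w = 0.0266
R2 (z=15.0): half=0.55, mid=0.39; AND[a·b] → w = 0.2145
R3 (z=43.4): mid=0.39, empty=0.38; AND[a·b] → w = 0.1482
R4 (z=2.3): far=0.07 → w = 0.0700
Weighted average = (0.0266·6.0 + 0.2145·15.0 + 0.1482·43.4 + 0.0700·2.3) / (0.0266 + 0.2145 + 0.1482 + 0.0700)
  = 9.9700 / 0.4593 = 21.707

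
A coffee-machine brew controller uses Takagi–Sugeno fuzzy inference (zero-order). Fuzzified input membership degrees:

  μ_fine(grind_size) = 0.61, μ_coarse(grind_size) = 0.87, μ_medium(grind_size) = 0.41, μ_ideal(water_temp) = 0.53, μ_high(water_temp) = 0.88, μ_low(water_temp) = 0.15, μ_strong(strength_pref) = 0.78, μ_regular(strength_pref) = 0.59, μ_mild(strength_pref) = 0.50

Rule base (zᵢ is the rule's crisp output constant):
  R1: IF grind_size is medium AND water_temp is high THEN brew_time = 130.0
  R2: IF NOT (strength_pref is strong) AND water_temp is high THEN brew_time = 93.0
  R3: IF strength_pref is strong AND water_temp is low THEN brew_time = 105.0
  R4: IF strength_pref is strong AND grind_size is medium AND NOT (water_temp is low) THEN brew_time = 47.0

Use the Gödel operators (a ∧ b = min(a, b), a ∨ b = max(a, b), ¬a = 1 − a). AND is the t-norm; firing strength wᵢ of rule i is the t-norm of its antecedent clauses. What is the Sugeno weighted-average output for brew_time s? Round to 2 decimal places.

R1 (z=130.0): medium=0.41, high=0.88; AND[min(a, b)] → w = 0.41
R2 (z=93.0): ¬strong=1−0.78=0.22, high=0.88; AND[min(a, b)] → w = 0.22
R3 (z=105.0): strong=0.78, low=0.15; AND[min(a, b)] → w = 0.15
R4 (z=47.0): strong=0.78, medium=0.41, ¬low=1−0.15=0.85; AND[min(a, b)] → w = 0.41
Weighted average = (0.41·130.0 + 0.22·93.0 + 0.15·105.0 + 0.41·47.0) / (0.41 + 0.22 + 0.15 + 0.41)
  = 108.7800 / 1.1900 = 91.41

91.41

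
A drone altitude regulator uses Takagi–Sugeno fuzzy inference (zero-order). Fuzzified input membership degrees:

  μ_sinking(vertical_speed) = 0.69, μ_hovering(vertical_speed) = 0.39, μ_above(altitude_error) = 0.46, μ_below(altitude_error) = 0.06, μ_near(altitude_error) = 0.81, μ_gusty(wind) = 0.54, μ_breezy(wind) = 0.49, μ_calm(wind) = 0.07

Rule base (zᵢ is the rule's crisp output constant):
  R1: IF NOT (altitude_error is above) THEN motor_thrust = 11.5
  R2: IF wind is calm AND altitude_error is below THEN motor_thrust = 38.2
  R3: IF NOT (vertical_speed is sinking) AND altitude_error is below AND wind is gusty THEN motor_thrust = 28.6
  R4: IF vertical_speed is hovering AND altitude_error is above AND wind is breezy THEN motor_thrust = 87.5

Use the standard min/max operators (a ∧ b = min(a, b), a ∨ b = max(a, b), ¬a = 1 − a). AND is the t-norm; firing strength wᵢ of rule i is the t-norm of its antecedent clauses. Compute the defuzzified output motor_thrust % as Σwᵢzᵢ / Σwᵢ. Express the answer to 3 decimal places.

R1 (z=11.5): ¬above=1−0.46=0.54 → w = 0.54
R2 (z=38.2): calm=0.07, below=0.06; AND[min(a, b)] → w = 0.06
R3 (z=28.6): ¬sinking=1−0.69=0.31, below=0.06, gusty=0.54; AND[min(a, b)] → w = 0.06
R4 (z=87.5): hovering=0.39, above=0.46, breezy=0.49; AND[min(a, b)] → w = 0.39
Weighted average = (0.54·11.5 + 0.06·38.2 + 0.06·28.6 + 0.39·87.5) / (0.54 + 0.06 + 0.06 + 0.39)
  = 44.3430 / 1.0500 = 42.231

42.231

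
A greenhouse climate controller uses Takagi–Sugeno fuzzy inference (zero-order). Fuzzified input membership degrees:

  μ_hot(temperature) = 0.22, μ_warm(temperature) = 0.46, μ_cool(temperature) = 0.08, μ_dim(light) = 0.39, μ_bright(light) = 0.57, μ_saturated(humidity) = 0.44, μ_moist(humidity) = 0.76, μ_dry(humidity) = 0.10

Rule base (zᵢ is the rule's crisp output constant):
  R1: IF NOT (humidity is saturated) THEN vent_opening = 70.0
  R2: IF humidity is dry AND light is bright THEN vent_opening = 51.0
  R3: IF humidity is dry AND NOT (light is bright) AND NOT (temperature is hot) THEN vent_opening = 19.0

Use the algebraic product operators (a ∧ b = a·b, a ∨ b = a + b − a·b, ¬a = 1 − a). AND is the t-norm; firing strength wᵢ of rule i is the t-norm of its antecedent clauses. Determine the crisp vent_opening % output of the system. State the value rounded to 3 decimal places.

R1 (z=70.0): ¬saturated=1−0.44=0.56 → w = 0.5600
R2 (z=51.0): dry=0.10, bright=0.57; AND[a·b] → w = 0.0570
R3 (z=19.0): dry=0.10, ¬bright=1−0.57=0.43, ¬hot=1−0.22=0.78; AND[a·b] → w = 0.0335
Weighted average = (0.5600·70.0 + 0.0570·51.0 + 0.0335·19.0) / (0.5600 + 0.0570 + 0.0335)
  = 42.7443 / 0.6505 = 65.706

65.706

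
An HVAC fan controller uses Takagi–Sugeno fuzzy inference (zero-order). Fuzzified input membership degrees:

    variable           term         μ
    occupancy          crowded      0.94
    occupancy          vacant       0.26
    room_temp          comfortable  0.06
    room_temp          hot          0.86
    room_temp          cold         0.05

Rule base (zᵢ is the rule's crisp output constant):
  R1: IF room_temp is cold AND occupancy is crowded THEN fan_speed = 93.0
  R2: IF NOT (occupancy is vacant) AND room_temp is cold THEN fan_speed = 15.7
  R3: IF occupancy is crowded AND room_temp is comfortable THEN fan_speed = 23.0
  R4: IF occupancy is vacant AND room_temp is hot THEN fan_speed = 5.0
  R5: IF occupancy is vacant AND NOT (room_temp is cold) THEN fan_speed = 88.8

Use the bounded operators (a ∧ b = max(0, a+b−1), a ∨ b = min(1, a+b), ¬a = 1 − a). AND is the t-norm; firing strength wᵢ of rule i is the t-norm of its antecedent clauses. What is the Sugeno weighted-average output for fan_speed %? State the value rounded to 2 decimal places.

58.33

R1 (z=93.0): cold=0.05, crowded=0.94; AND[max(0, a+b−1)] → w = 0.00
R2 (z=15.7): ¬vacant=1−0.26=0.74, cold=0.05; AND[max(0, a+b−1)] → w = 0.00
R3 (z=23.0): crowded=0.94, comfortable=0.06; AND[max(0, a+b−1)] → w = 0.00
R4 (z=5.0): vacant=0.26, hot=0.86; AND[max(0, a+b−1)] → w = 0.12
R5 (z=88.8): vacant=0.26, ¬cold=1−0.05=0.95; AND[max(0, a+b−1)] → w = 0.21
Weighted average = (0.00·93.0 + 0.00·15.7 + 0.00·23.0 + 0.12·5.0 + 0.21·88.8) / (0.00 + 0.00 + 0.00 + 0.12 + 0.21)
  = 19.2480 / 0.3300 = 58.33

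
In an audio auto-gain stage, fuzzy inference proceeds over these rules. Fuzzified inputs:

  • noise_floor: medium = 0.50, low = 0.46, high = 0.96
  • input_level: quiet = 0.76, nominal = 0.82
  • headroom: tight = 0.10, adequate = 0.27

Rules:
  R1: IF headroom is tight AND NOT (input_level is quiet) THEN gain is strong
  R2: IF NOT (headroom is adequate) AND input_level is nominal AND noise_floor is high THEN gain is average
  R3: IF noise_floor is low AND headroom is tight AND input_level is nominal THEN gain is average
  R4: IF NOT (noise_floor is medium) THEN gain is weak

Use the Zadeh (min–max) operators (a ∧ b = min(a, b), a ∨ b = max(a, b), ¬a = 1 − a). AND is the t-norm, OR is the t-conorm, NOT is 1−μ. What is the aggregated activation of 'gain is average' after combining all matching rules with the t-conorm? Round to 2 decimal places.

0.73

R1: tight=0.10, ¬quiet=1−0.76=0.24; AND[min(a, b)] → w = 0.10
R2: ¬adequate=1−0.27=0.73, nominal=0.82, high=0.96; AND[min(a, b)] → w = 0.73
R3: low=0.46, tight=0.10, nominal=0.82; AND[min(a, b)] → w = 0.10
R4: ¬medium=1−0.50=0.50 → w = 0.50
Rules with consequent 'average': {R2, R3} → strengths 0.73, 0.10
Aggregate via t-conorm [max(a, b)]: 0.73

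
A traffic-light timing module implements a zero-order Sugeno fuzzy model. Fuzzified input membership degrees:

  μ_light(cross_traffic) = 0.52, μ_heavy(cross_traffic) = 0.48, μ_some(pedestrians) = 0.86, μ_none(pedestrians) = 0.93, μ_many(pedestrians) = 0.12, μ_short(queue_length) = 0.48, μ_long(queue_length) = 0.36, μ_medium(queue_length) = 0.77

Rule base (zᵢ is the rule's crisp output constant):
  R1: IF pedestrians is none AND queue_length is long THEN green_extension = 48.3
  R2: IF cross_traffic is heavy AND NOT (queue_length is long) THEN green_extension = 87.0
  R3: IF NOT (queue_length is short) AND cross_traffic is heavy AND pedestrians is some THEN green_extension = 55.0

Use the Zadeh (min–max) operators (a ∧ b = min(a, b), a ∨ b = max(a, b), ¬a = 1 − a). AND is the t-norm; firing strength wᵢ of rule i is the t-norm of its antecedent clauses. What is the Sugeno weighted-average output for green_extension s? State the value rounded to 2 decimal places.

64.81

R1 (z=48.3): none=0.93, long=0.36; AND[min(a, b)] → w = 0.36
R2 (z=87.0): heavy=0.48, ¬long=1−0.36=0.64; AND[min(a, b)] → w = 0.48
R3 (z=55.0): ¬short=1−0.48=0.52, heavy=0.48, some=0.86; AND[min(a, b)] → w = 0.48
Weighted average = (0.36·48.3 + 0.48·87.0 + 0.48·55.0) / (0.36 + 0.48 + 0.48)
  = 85.5480 / 1.3200 = 64.81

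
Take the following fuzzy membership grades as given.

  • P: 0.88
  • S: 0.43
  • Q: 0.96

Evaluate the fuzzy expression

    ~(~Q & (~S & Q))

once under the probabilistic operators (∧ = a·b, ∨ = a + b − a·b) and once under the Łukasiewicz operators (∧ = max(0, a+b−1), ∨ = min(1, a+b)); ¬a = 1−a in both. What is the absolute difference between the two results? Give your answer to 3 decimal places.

Under probabilistic:
  ~Q = 1 − 0.9600 = 0.0400
  ~S = 1 − 0.4300 = 0.5700
  ~S & Q = a·b on (0.5700, 0.9600) = 0.5472
  ~Q & (~S & Q) = a·b on (0.0400, 0.5472) = 0.0219
  ~(~Q & (~S & Q)) = 1 − 0.0219 = 0.9781
  → value = 0.9781
Under Łukasiewicz:
  ~Q = 1 − 0.96 = 0.04
  ~S = 1 − 0.43 = 0.57
  ~S & Q = max(0, a+b−1) on (0.57, 0.96) = 0.53
  ~Q & (~S & Q) = max(0, a+b−1) on (0.04, 0.53) = 0.00
  ~(~Q & (~S & Q)) = 1 − 0.00 = 1.00
  → value = 1.0000
|0.9781 − 1.0000| = 0.022

0.022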